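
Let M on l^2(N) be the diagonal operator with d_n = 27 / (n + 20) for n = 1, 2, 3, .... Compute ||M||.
||M|| = 9/7 (attained at n = 1)

For M diagonal, ||M|| = sup_n |d_n| = sup_n 27/(n + 20). This is positive and strictly decreasing in n, so the supremum is attained at n = 1: d_1 = 27/(1 + 20) = 9/7. Hence ||M|| = 9/7.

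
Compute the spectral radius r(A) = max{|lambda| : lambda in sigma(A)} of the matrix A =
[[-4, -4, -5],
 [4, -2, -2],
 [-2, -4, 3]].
r(A) ≈ 5.8615

The eigenvalues of A are the roots of its characteristic polynomial. With M = A (coefficients from the trace, the sum of principal 2x2 minors, and det A):
  p(λ) = det(λ I - M) = λ^3 + 3λ^2 - 12λ - 188.
No integer candidate from the rational root theorem (±divisors of 188) is a root, so the roots are irrational. The cubic discriminant is Δ = -803952 < 0, so there is one real root and a complex-conjugate pair. p(5) = -48 and p(6) = 64 have opposite signs, so a root lies in (5, 6); Newton's method refines it to λ ≈ 5.4719. Dividing out (λ - (5.4719)) leaves approximately λ^2 + 8.4719λ + 34.3574. For λ^2 + 8.4719λ + 34.3574 the discriminant is -65.6564. It is negative, so the remaining roots are the complex-conjugate pair λ ≈ -4.2359 ± 4.0514i. Their product equals the constant term, so |λ|^2 ≈ 34.3574 and |λ| ≈ 5.8615.
Thus the eigenvalues (to 4 decimals) are 5.4719 (modulus 5.4719); -4.2359 ± 4.0514i (modulus 5.8615). The spectral radius is the largest modulus: r(A) ≈ 5.8615. (Cross-check: r(A) ≤ ||A||_2 ≈ 7.723; equality holds whenever A is normal, though it can also hold for some non-normal A.)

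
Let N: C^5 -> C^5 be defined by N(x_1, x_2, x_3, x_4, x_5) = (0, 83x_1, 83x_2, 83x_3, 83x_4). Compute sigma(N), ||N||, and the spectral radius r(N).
sigma(N) = {0}; ||N|| = 83; r(N) = 0. (N is nilpotent with N^5 = 0.)

On C^5, N is a strictly lower-triangular matrix with 83 on the subdiagonal and zeros elsewhere, so its characteristic polynomial is lambda^5 and every eigenvalue is 0: sigma(N) = {0}. For the operator norm, N e_i = 83e_{i+1} for i = 1, ..., 4 and N e_5 = 0, so the singular values of N are 83 (with multiplicity 4) and 0; hence ||N|| = 83. The spectral radius r(N) = max|lambda| = 0. Note ||N|| > r(N) — characteristic of non-normal nilpotent operators. Indeed N^5 = 0.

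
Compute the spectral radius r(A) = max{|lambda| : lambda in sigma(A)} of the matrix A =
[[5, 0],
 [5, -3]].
r(A) = 5

The eigenvalues of A are the roots of its characteristic polynomial. With M = A (coefficients from the trace and determinant):
  p(λ) = det(λ I - M) = λ^2 - 2λ - 15.
For λ^2 - 2λ - 15 the discriminant is 64. It is a perfect square (8^2), so the roots are rational: λ = (2 ± 8)/2 = 5, -3.
Thus the eigenvalues (to 4 decimals) are 5 (modulus 5); -3 (modulus 3). The spectral radius is the largest modulus: r(A) = 5. (Cross-check: r(A) ≤ ||A||_2 ≈ 7.4096; equality holds whenever A is normal, though it can also hold for some non-normal A.)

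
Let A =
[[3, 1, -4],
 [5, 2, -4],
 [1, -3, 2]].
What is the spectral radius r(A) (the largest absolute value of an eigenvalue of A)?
r(A) ≈ 7.1656

The eigenvalues of A are the roots of its characteristic polynomial. With M = A (coefficients from the trace, the sum of principal 2x2 minors, and det A):
  p(λ) = det(λ I - M) = λ^3 - 7λ^2 + 3λ - 30.
No integer candidate from the rational root theorem (±divisors of 30) is a root, so the roots are irrational. The cubic discriminant is Δ = -53787 < 0, so there is one real root and a complex-conjugate pair. p(7) = -9 and p(8) = 58 have opposite signs, so a root lies in (7, 8); Newton's method refines it to λ ≈ 7.1656. Dividing out (λ - (7.1656)) leaves approximately λ^2 + 0.1656λ + 4.1867. For λ^2 + 0.1656λ + 4.1867 the discriminant is -16.7192. It is negative, so the remaining roots are the complex-conjugate pair λ ≈ -0.0828 ± 2.0445i. Their product equals the constant term, so |λ|^2 ≈ 4.1867 and |λ| ≈ 2.0461.
Thus the eigenvalues (to 4 decimals) are 7.1656 (modulus 7.1656); -0.0828 ± 2.0445i (modulus 2.0461). The spectral radius is the largest modulus: r(A) ≈ 7.1656. (Cross-check: r(A) ≤ ||A||_2 ≈ 8.5036; equality holds whenever A is normal, though it can also hold for some non-normal A.)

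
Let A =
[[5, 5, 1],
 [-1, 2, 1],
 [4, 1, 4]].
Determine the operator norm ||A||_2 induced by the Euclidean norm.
||A||_2 ≈ 8.5385 (= sqrt(largest eigenvalue of A^T A))

||A||_2 = sigma_max(A) = sqrt(lambda_max(A^T A)). Form the symmetric matrix M = A^T A =
[[42, 27, 20],
 [27, 30, 11],
 [20, 11, 18]].
Its characteristic polynomial (trace, sum of principal 2x2 minors, determinant of M give the coefficients) is
  p(λ) = det(λ I - M) = λ^3 - 90λ^2 + 1306λ - 4356.
No integer candidate from the rational root theorem (±divisors of 4356) is a root, so the roots are irrational. The cubic discriminant is Δ = 907071584 > 0, so there are three distinct real roots. p(4) = -508 and p(5) = 49 have opposite signs, so a root lies in (4, 5); Newton's method refines it to λ ≈ 4.8997. p(12) = 84 and p(13) = -391 have opposite signs, so a root lies in (12, 13); Newton's method refines it to λ ≈ 12.1942. p(72) = -3636 and p(73) = 389 have opposite signs, so a root lies in (72, 73); Newton's method refines it to λ ≈ 72.9061. Check (Vieta): the three roots sum to 90, matching tr M = 90.
So the eigenvalues of A^T A are ≈ 4.8997, 12.1942, 72.9061 (all ≥ 0, as they must be for A^T A). The largest is λ_max ≈ 72.9061, hence ||A||_2 = sqrt(λ_max) ≈ 8.5385.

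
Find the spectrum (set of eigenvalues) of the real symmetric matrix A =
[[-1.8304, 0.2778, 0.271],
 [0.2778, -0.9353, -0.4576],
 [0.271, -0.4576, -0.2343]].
sigma(A) ≈ {-2, -1, 0}

A is real symmetric, so its spectrum consists of real eigenvalues. Expanding the characteristic polynomial of the displayed matrix gives
  det(λ I - A) = p(λ) = λ^3 + (3)λ^2 + (2)λ + (0).
Solving p(λ) = 0 yields eigenvalues ≈ -2, -1, 0. (A is shown rounded to 4 decimals, so these recover the underlying integer eigenvalues to within that precision.)
Verification: the trace of A = -3 equals the sum of eigenvalues -3, and det(A) ≈ 0.0000 matches the eigenvalue product 0.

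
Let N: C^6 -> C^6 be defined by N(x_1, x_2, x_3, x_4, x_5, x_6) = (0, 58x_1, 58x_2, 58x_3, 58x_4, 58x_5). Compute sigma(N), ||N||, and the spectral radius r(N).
sigma(N) = {0}; ||N|| = 58; r(N) = 0. (N is nilpotent with N^6 = 0.)

On C^6, N is a strictly lower-triangular matrix with 58 on the subdiagonal and zeros elsewhere, so its characteristic polynomial is lambda^6 and every eigenvalue is 0: sigma(N) = {0}. For the operator norm, N e_i = 58e_{i+1} for i = 1, ..., 5 and N e_6 = 0, so the singular values of N are 58 (with multiplicity 5) and 0; hence ||N|| = 58. The spectral radius r(N) = max|lambda| = 0. Note ||N|| > r(N) — characteristic of non-normal nilpotent operators. Indeed N^6 = 0.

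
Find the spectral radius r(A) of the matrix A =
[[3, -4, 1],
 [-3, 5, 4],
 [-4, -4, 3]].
r(A) ≈ 7.4477

The eigenvalues of A are the roots of its characteristic polynomial. With M = A (coefficients from the trace, the sum of principal 2x2 minors, and det A):
  p(λ) = det(λ I - M) = λ^3 - 11λ^2 + 47λ - 153.
No integer candidate from the rational root theorem (±divisors of 153) is a root, so the roots are irrational. The cubic discriminant is Δ = -170800 < 0, so there is one real root and a complex-conjugate pair. p(7) = -20 and p(8) = 31 have opposite signs, so a root lies in (7, 8); Newton's method refines it to λ ≈ 7.4477. Dividing out (λ - (7.4477)) leaves approximately λ^2 - 3.5523λ + 20.5434. For λ^2 - 3.5523λ + 20.5434 the discriminant is -69.5544. It is negative, so the remaining roots are the complex-conjugate pair λ ≈ 1.7762 ± 4.17i. Their product equals the constant term, so |λ|^2 ≈ 20.5434 and |λ| ≈ 4.5325.
Thus the eigenvalues (to 4 decimals) are 7.4477 (modulus 7.4477); 1.7762 ± 4.17i (modulus 4.5325). The spectral radius is the largest modulus: r(A) ≈ 7.4477. (Cross-check: r(A) ≤ ||A||_2 ≈ 8.1078; equality holds whenever A is normal, though it can also hold for some non-normal A.)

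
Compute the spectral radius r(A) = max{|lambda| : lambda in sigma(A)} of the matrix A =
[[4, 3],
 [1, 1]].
r(A) = (5 + sqrt(21))/2 ≈ 4.7913

The eigenvalues of A are the roots of its characteristic polynomial. With M = A (coefficients from the trace and determinant):
  p(λ) = det(λ I - M) = λ^2 - 5λ + 1.
For λ^2 - 5λ + 1 the discriminant is 21. It is nonnegative but not a perfect square, so the roots are real and irrational: λ = (5 ± sqrt(21))/2 ≈ 4.7913, 0.2087.
Thus the eigenvalues (to 4 decimals) are 4.7913 (modulus 4.7913); 0.2087 (modulus 0.2087). The spectral radius is the largest modulus: r(A) = (5 + sqrt(21))/2 ≈ 4.7913. (Cross-check: r(A) ≤ ||A||_2 ≈ 5.1926; equality holds whenever A is normal, though it can also hold for some non-normal A.)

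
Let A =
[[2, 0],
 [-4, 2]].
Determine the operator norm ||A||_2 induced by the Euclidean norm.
||A||_2 = sqrt((24 + sqrt(512))/2) ≈ 4.8284 (= sqrt(largest eigenvalue of A^T A))

||A||_2 = sigma_max(A) = sqrt(lambda_max(A^T A)). Form the symmetric matrix M = A^T A =
[[20, -8],
 [-8, 4]].
Its characteristic polynomial (trace, determinant of M give the coefficients) is
  p(λ) = det(λ I - M) = λ^2 - 24λ + 16.
For λ^2 - 24λ + 16 the discriminant is 512. It is nonnegative but not a perfect square, so the roots are real and irrational: λ = (24 ± sqrt(512))/2 ≈ 23.3137, 0.6863.
So the eigenvalues of A^T A are ≈ 0.6863, 23.3137 (all ≥ 0, as they must be for A^T A). The largest is λ_max = (24 + sqrt(512))/2 ≈ 23.3137, hence ||A||_2 = sqrt(λ_max) = sqrt((24 + sqrt(512))/2) ≈ 4.8284.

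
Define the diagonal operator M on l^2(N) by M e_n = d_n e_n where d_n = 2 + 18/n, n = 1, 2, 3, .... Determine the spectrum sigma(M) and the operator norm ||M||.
sigma(M) = {2 + 18/n : n ≥ 1} ∪ {2}; ||M|| = 20

A bounded diagonal operator on l^2 with diagonal entries d_n has spectrum equal to the closure of {d_n : n ≥ 1}: every d_n is an eigenvalue (with eigenvector e_n), so {d_n} ⊂ sigma(M); the spectrum is closed, so its closure is too; and for lambda not in the closure, (M - lambda I) has bounded inverse (the diagonal entries 1/(d_n - lambda) are bounded). For our sequence d_n = 2 + 18/n, n = 1, 2, 3, ...:
  - {d_n} = {2 + 18/n : n ≥ 1}; the only limit point is 2
  - closure = {2 + 18/n : n ≥ 1} ∪ {2}
For the norm: a diagonal operator has ||M|| = sup_n |d_n|. Here d_n = 2 + 18/n is positive and decreasing, so sup_n |d_n| = d_1 = 2 + 18 = 20. So ||M|| = 20.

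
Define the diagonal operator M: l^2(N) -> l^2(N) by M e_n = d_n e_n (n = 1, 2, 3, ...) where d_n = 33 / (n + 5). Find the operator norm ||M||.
||M|| = 11/2 (attained at n = 1)

For M diagonal, ||M|| = sup_n |d_n| = sup_n 33/(n + 5). This is positive and strictly decreasing in n, so the supremum is attained at n = 1: d_1 = 33/(1 + 5) = 11/2. Hence ||M|| = 11/2.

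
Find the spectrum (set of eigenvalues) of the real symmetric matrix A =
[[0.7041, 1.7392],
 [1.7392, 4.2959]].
sigma(A) ≈ {0, 5}

A is real symmetric, so its spectrum consists of real eigenvalues. Expanding the characteristic polynomial of the displayed matrix gives
  det(λ I - A) = p(λ) = λ^2 + (-5)λ + (0).
Solving p(λ) = 0 yields eigenvalues ≈ 0, 5. (A is shown rounded to 4 decimals, so these recover the underlying integer eigenvalues to within that precision.)
Verification: the trace of A = 5 equals the sum of eigenvalues 5, and det(A) ≈ -0.0001 matches the eigenvalue product 0.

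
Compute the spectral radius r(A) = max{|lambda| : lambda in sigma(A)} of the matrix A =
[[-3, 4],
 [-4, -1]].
r(A) = sqrt(19) ≈ 4.3589

The eigenvalues of A are the roots of its characteristic polynomial. With M = A (coefficients from the trace and determinant):
  p(λ) = det(λ I - M) = λ^2 + 4λ + 19.
For λ^2 + 4λ + 19 the discriminant is -60. It is negative, so the roots are the complex-conjugate pair λ = -2 ± (sqrt(60)/2) i ≈ -2 ± 3.873i. For a conjugate pair the product of the roots equals the constant term, so |λ|^2 = 19 and |λ| = sqrt(19) ≈ 4.3589.
Thus the eigenvalues (to 4 decimals) are -2 ± 3.873i (modulus 4.3589). The spectral radius is the largest modulus: r(A) = sqrt(19) ≈ 4.3589. (Cross-check: r(A) ≤ ||A||_2 ≈ 5.4721; equality holds whenever A is normal, though it can also hold for some non-normal A.)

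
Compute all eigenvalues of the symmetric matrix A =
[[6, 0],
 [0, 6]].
sigma(A) ≈ {6} (6 with multiplicity 2)

A is real symmetric, so its spectrum consists of real eigenvalues. Expanding the characteristic polynomial of the displayed matrix gives
  det(λ I - A) = p(λ) = λ^2 + (-12)λ + (36).
Solving p(λ) = 0 yields eigenvalues ≈ 6, 6. (A is shown rounded to 4 decimals, so these recover the underlying integer eigenvalues to within that precision.)
Verification: the trace of A = 12 equals the sum of eigenvalues 12, and det(A) ≈ 36.0000 matches the eigenvalue product 36.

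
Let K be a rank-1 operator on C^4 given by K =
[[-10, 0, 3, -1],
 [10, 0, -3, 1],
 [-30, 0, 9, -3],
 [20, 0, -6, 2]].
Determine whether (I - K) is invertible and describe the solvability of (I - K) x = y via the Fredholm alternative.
(I - K) is singular (det(I - K) = 0, i.e. 1 ∈ sigma(K)). (I - K) x = y is solvable iff y ⊥ ker((I - K)^*) = span{(-10, 0, 3, -1)}, i.e. iff -10y_1 + 3y_3 - y_4 = 0. When solvable, the solutions are x = y + c·(1, -1, 3, -2), c arbitrary (ker(I - K) = span{(1, -1, 3, -2)}, dimension 1).

K has rank 1, so it is an outer product K = u v^T: every row of K is a multiple of one row vector. Reading off the entries, u = (1, -1, 3, -2) and v = (-10, 0, 3, -1) (row i of K equals u_i·v^T). A rank-one matrix u v^T satisfies K u = u (v·u) and kills the (3)-dimensional subspace v^⊥, so its characteristic polynomial is lambda^3 (lambda - v·u) with v·u = tr K = 1. Hence the eigenvalues of I - K are 1 (multiplicity 3) and 1 - (1) = 0, so det(I - K) = 0. (Direct check: I - K =
[[11, 0, -3, 1],
 [-10, 1, 3, -1],
 [30, 0, -8, 3],
 [-20, 0, 6, -1]]
has determinant 0.) So 1 is an eigenvalue of K and (I - K) is not invertible. The finite-dimensional Fredholm alternative says: either (I - K) is invertible, or ker(I - K) ≠ {0} and then range(I - K) = ker((I - K)^*)^⊥, with dim ker(I - K) = dim ker((I - K)^*). We are in the second case, so we need both kernels. Kernel of I - K: (I - K) u = u - u (v·u) = u - u = 0, so ker(I - K) = span{u} = span{(1, -1, 3, -2)} (it is exactly 1-dimensional because rank(I - K) = 3). Kernel of the adjoint: K is real, so (I - K)^* = I - K^T = I - v u^T, and (I - v u^T) v = v - v (u·v) = 0; hence ker((I - K)^*) = span{v} = span{(-10, 0, 3, -1)}. Therefore (I - K) x = y is solvable iff <y, v> = 0, i.e. iff -10y_1 + 3y_3 - y_4 = 0. When this holds, K y = u (v·y) = 0, so (I - K) y = y and x = y is a particular solution; the full solution set is the line x = y + c·u = y + c·(1, -1, 3, -2), c ∈ C.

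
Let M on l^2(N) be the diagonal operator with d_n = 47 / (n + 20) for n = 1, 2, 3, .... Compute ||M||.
||M|| = 47/21 (attained at n = 1)

For M diagonal, ||M|| = sup_n |d_n| = sup_n 47/(n + 20). This is positive and strictly decreasing in n, so the supremum is attained at n = 1: d_1 = 47/(1 + 20) = 47/21. Hence ||M|| = 47/21.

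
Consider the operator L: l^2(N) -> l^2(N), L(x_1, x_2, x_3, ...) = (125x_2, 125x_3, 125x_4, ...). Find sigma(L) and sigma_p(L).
sigma(L) = closed disk {z in C : |z| ≤ 125}; sigma_p(L) = open disk {z in C : |z| < 125}

Note L = 125·V where V is the unit left shift (V x)_k = x_{k+1}; so sigma(L) = 125·sigma(V) and ||L|| = 125||V||. ||L x||^2 = 15625sum_{k≥2} |x_k|^2 ≤ 15625||x||^2, with equality on {x : x_1 = 0}, so ||L|| = 125. For any lambda with |lambda| < 125, set r = lambda/125 (|r| < 1); the vector x = (1, r, r^2, ...) is in l^2 and satisfies L x = 125(r, r^2, ...) = lambda x, so lambda is an eigenvalue. On the boundary |lambda| = 125 the geometric series diverges, so no l^2 eigenvector exists, but these lambda lie in the approximate point spectrum. Hence sigma(L) is the closed disk of radius 125 and sigma_p(L) is the open disk.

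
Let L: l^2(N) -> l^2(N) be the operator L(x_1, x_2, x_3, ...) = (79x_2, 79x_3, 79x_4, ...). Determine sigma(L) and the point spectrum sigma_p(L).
sigma(L) = closed disk {z in C : |z| ≤ 79}; sigma_p(L) = open disk {z in C : |z| < 79}

Note L = 79·V where V is the unit left shift (V x)_k = x_{k+1}; so sigma(L) = 79·sigma(V) and ||L|| = 79||V||. ||L x||^2 = 6241sum_{k≥2} |x_k|^2 ≤ 6241||x||^2, with equality on {x : x_1 = 0}, so ||L|| = 79. For any lambda with |lambda| < 79, set r = lambda/79 (|r| < 1); the vector x = (1, r, r^2, ...) is in l^2 and satisfies L x = 79(r, r^2, ...) = lambda x, so lambda is an eigenvalue. On the boundary |lambda| = 79 the geometric series diverges, so no l^2 eigenvector exists, but these lambda lie in the approximate point spectrum. Hence sigma(L) is the closed disk of radius 79 and sigma_p(L) is the open disk.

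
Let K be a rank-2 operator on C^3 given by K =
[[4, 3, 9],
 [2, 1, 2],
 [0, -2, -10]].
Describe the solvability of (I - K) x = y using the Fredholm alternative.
(I - K) is invertible (det(I - K) = -42 ≠ 0), so for every y in C^3 the equation (I - K) x = y has a unique solution.

K has rank 2 and factors as K = U V^T = u1 v1^T + u2 v2^T with u1 = (-3, -1, 2), v1 = (-2, -1, -2), u2 = (1, 0, -2), v2 = (-2, 0, 3) (multiplying out reproduces the displayed K). The nonzero eigenvalues of U V^T coincide with those of the 2 x 2 matrix G = V^T U = [[v1·u1, v1·u2], [v2·u1, v2·u2]] = [[3, 2], [12, -8]], and by the Sylvester determinant identity det(I_3 - U V^T) = det(I_2 - V^T U) = det([[-2, -2], [-12, 9]]) = (-2)(9) - (-2)(-12) = -42. (Direct check: I - K =
[[-3, -3, -9],
 [-2, 0, -2],
 [0, 2, 11]]
has determinant -42.) The finite-dimensional Fredholm alternative says: either (I - K) is invertible, or ker(I - K) ≠ {0} and then range(I - K) = ker((I - K)^*)^⊥, with dim ker(I - K) = dim ker((I - K)^*). Since det(I - K) ≠ 0, 1 is not an eigenvalue of K and ker(I - K) = {0}, so we are in the first case: for every y there is a unique x = (I - K)^(-1) y. (Explicitly, by the Woodbury identity, (I - U V^T)^(-1) = I + U (I_2 - G)^(-1) V^T.)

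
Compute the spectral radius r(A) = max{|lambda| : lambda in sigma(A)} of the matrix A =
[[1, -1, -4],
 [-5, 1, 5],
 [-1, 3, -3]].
r(A) ≈ 5.7692

The eigenvalues of A are the roots of its characteristic polynomial. With M = A (coefficients from the trace, the sum of principal 2x2 minors, and det A):
  p(λ) = det(λ I - M) = λ^3 + λ^2 - 29λ - 58.
No integer candidate from the rational root theorem (±divisors of 58) is a root, so the roots are irrational. The cubic discriminant is Δ = 38077 > 0, so there are three distinct real roots. p(-5) = -13 and p(-4) = 10 have opposite signs, so a root lies in (-5, -4); Newton's method refines it to λ ≈ -4.5688. p(-3) = 11 and p(-2) = -4 have opposite signs, so a root lies in (-3, -2); Newton's method refines it to λ ≈ -2.2004. p(5) = -53 and p(6) = 20 have opposite signs, so a root lies in (5, 6); Newton's method refines it to λ ≈ 5.7692. Check (Vieta): the three roots sum to -1, matching tr M = -1.
Thus the eigenvalues (to 4 decimals) are -4.5688 (modulus 4.5688); -2.2004 (modulus 2.2004); 5.7692 (modulus 5.7692). The spectral radius is the largest modulus: r(A) ≈ 5.7692. (Cross-check: r(A) ≤ ||A||_2 ≈ 8.2076; equality holds whenever A is normal, though it can also hold for some non-normal A.)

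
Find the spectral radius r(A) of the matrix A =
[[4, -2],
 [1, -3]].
r(A) = (1 + sqrt(41))/2 ≈ 3.7016

The eigenvalues of A are the roots of its characteristic polynomial. With M = A (coefficients from the trace and determinant):
  p(λ) = det(λ I - M) = λ^2 - λ - 10.
For λ^2 - λ - 10 the discriminant is 41. It is nonnegative but not a perfect square, so the roots are real and irrational: λ = (1 ± sqrt(41))/2 ≈ 3.7016, -2.7016.
Thus the eigenvalues (to 4 decimals) are 3.7016 (modulus 3.7016); -2.7016 (modulus 2.7016). The spectral radius is the largest modulus: r(A) = (1 + sqrt(41))/2 ≈ 3.7016. (Cross-check: r(A) ≤ ||A||_2 ≈ 5.1167; equality holds whenever A is normal, though it can also hold for some non-normal A.)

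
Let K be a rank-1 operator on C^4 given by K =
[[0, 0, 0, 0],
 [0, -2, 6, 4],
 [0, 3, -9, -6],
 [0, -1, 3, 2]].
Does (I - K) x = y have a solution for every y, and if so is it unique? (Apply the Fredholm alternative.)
(I - K) is invertible (det(I - K) = 10 ≠ 0), so for every y in C^4 the equation (I - K) x = y has a unique solution.

K has rank 1, so it is an outer product K = u v^T: every row of K is a multiple of one row vector. Reading off the entries, u = (0, 2, -3, 1) and v = (0, -1, 3, 2) (row i of K equals u_i·v^T). A rank-one matrix u v^T satisfies K u = u (v·u) and kills the (3)-dimensional subspace v^⊥, so its characteristic polynomial is lambda^3 (lambda - v·u) with v·u = tr K = -9. Hence the eigenvalues of I - K are 1 (multiplicity 3) and 1 - (-9) = 10, so det(I - K) = 10. (Direct check: I - K =
[[1, 0, 0, 0],
 [0, 3, -6, -4],
 [0, -3, 10, 6],
 [0, 1, -3, -1]]
has determinant 10.) The finite-dimensional Fredholm alternative says: either (I - K) is invertible, or ker(I - K) ≠ {0} and then range(I - K) = ker((I - K)^*)^⊥, with dim ker(I - K) = dim ker((I - K)^*). Since det(I - K) ≠ 0, 1 is not an eigenvalue of K and ker(I - K) = {0}, so we are in the first case: for every y there is a unique x = (I - K)^(-1) y. Explicitly, by the Sherman–Morrison formula, (I - u v^T)^(-1) = I + u v^T/(1 - v·u), i.e. (I - K)^(-1) = I + K/(10).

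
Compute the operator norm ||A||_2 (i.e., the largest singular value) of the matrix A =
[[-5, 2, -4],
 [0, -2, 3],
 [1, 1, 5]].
||A||_2 ≈ 8.2664 (= sqrt(largest eigenvalue of A^T A))

||A||_2 = sigma_max(A) = sqrt(lambda_max(A^T A)). Form the symmetric matrix M = A^T A =
[[26, -9, 25],
 [-9, 9, -9],
 [25, -9, 50]].
Its characteristic polynomial (trace, sum of principal 2x2 minors, determinant of M give the coefficients) is
  p(λ) = det(λ I - M) = λ^3 - 85λ^2 + 1197λ - 3969.
No integer candidate from the rational root theorem (±divisors of 3969) is a root, so the roots are irrational. The cubic discriminant is Δ = 585443376 > 0, so there are three distinct real roots. p(4) = -477 and p(5) = 16 have opposite signs, so a root lies in (4, 5); Newton's method refines it to λ ≈ 4.9623. p(11) = 244 and p(12) = -117 have opposite signs, so a root lies in (11, 12); Newton's method refines it to λ ≈ 11.7049. p(68) = -1181 and p(69) = 2448 have opposite signs, so a root lies in (68, 69); Newton's method refines it to λ ≈ 68.3328. Check (Vieta): the three roots sum to 85, matching tr M = 85.
So the eigenvalues of A^T A are ≈ 4.9623, 11.7049, 68.3328 (all ≥ 0, as they must be for A^T A). The largest is λ_max ≈ 68.3328, hence ||A||_2 = sqrt(λ_max) ≈ 8.2664.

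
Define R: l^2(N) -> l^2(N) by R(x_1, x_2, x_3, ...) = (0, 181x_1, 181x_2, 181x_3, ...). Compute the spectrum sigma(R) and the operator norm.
sigma(R) = closed disk {z in C : |z| ≤ 181}; ||R|| = 181

Note R = 181·U where U is the unit right shift (U x)_k = x_{k-1} (with x_0 := 0); so ||R|| = 181||U|| and sigma(R) = 181·sigma(U). ||R x||^2 = sum_{k≥1} |181x_k|^2 = 32761||x||^2, so ||R|| = 181 and sigma(R) ⊂ {|z| ≤ 181}. For any |lambda| < 181, the equation (R - lambda I) x = 0 forces x_1 = 0, then 181x_k = lambda x_{k+1} ⇒ x = 0, so R has no eigenvalues. But (R - lambda I) is not surjective for |lambda| < 181: solving (R - lambda I) x = e_1 would require x_n proportional to (lambda/181)^(-n), which is not in l^2. So every |lambda| < 181 lies in the residual spectrum. The boundary |lambda| = 181 is in the approximate point spectrum (the spectrum is closed). Hence sigma(R) is the closed disk of radius 181.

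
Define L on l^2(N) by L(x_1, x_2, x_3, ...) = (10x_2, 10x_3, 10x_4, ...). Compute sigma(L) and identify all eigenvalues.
sigma(L) = closed disk {z in C : |z| ≤ 10}; sigma_p(L) = open disk {z in C : |z| < 10}

Note L = 10·V where V is the unit left shift (V x)_k = x_{k+1}; so sigma(L) = 10·sigma(V) and ||L|| = 10||V||. ||L x||^2 = 100sum_{k≥2} |x_k|^2 ≤ 100||x||^2, with equality on {x : x_1 = 0}, so ||L|| = 10. For any lambda with |lambda| < 10, set r = lambda/10 (|r| < 1); the vector x = (1, r, r^2, ...) is in l^2 and satisfies L x = 10(r, r^2, ...) = lambda x, so lambda is an eigenvalue. On the boundary |lambda| = 10 the geometric series diverges, so no l^2 eigenvector exists, but these lambda lie in the approximate point spectrum. Hence sigma(L) is the closed disk of radius 10 and sigma_p(L) is the open disk.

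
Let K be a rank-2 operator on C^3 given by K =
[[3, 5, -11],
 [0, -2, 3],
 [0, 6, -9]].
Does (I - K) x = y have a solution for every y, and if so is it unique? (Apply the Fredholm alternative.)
(I - K) is invertible (det(I - K) = -24 ≠ 0), so for every y in C^3 the equation (I - K) x = y has a unique solution.

K has rank 2 and factors as K = U V^T = u1 v1^T + u2 v2^T with u1 = (-1, 0, 0), v1 = (-3, 1, 2), u2 = (3, -1, 3), v2 = (0, 2, -3) (multiplying out reproduces the displayed K). The nonzero eigenvalues of U V^T coincide with those of the 2 x 2 matrix G = V^T U = [[v1·u1, v1·u2], [v2·u1, v2·u2]] = [[3, -4], [0, -11]], and by the Sylvester determinant identity det(I_3 - U V^T) = det(I_2 - V^T U) = det([[-2, 4], [0, 12]]) = (-2)(12) - (4)(0) = -24. (Direct check: I - K =
[[-2, -5, 11],
 [0, 3, -3],
 [0, -6, 10]]
has determinant -24.) The finite-dimensional Fredholm alternative says: either (I - K) is invertible, or ker(I - K) ≠ {0} and then range(I - K) = ker((I - K)^*)^⊥, with dim ker(I - K) = dim ker((I - K)^*). Since det(I - K) ≠ 0, 1 is not an eigenvalue of K and ker(I - K) = {0}, so we are in the first case: for every y there is a unique x = (I - K)^(-1) y. (Explicitly, by the Woodbury identity, (I - U V^T)^(-1) = I + U (I_2 - G)^(-1) V^T.)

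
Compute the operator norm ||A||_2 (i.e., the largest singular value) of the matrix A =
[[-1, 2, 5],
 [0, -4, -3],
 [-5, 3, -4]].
||A||_2 ≈ 7.5735 (= sqrt(largest eigenvalue of A^T A))

||A||_2 = sigma_max(A) = sqrt(lambda_max(A^T A)). Form the symmetric matrix M = A^T A =
[[26, -17, 15],
 [-17, 29, 10],
 [15, 10, 50]].
Its characteristic polynomial (trace, sum of principal 2x2 minors, determinant of M give the coefficients) is
  p(λ) = det(λ I - M) = λ^3 - 105λ^2 + 2890λ - 9025.
No integer candidate from the rational root theorem (±divisors of 9025) is a root, so the roots are irrational. The cubic discriminant is Δ = 837649625 > 0, so there are three distinct real roots. p(3) = -1273 and p(4) = 919 have opposite signs, so a root lies in (3, 4); Newton's method refines it to λ ≈ 3.5702. p(44) = 39 and p(45) = -475 have opposite signs, so a root lies in (44, 45); Newton's method refines it to λ ≈ 44.0722. p(57) = -247 and p(58) = 487 have opposite signs, so a root lies in (57, 58); Newton's method refines it to λ ≈ 57.3576. Check (Vieta): the three roots sum to 105, matching tr M = 105.
So the eigenvalues of A^T A are ≈ 3.5702, 44.0722, 57.3576 (all ≥ 0, as they must be for A^T A). The largest is λ_max ≈ 57.3576, hence ||A||_2 = sqrt(λ_max) ≈ 7.5735.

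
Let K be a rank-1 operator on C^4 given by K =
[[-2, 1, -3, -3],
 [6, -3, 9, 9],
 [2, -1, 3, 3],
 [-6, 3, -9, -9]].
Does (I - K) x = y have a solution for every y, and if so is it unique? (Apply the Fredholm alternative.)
(I - K) is invertible (det(I - K) = 12 ≠ 0), so for every y in C^4 the equation (I - K) x = y has a unique solution.

K has rank 1, so it is an outer product K = u v^T: every row of K is a multiple of one row vector. Reading off the entries, u = (1, -3, -1, 3) and v = (-2, 1, -3, -3) (row i of K equals u_i·v^T). A rank-one matrix u v^T satisfies K u = u (v·u) and kills the (3)-dimensional subspace v^⊥, so its characteristic polynomial is lambda^3 (lambda - v·u) with v·u = tr K = -11. Hence the eigenvalues of I - K are 1 (multiplicity 3) and 1 - (-11) = 12, so det(I - K) = 12. (Direct check: I - K =
[[3, -1, 3, 3],
 [-6, 4, -9, -9],
 [-2, 1, -2, -3],
 [6, -3, 9, 10]]
has determinant 12.) The finite-dimensional Fredholm alternative says: either (I - K) is invertible, or ker(I - K) ≠ {0} and then range(I - K) = ker((I - K)^*)^⊥, with dim ker(I - K) = dim ker((I - K)^*). Since det(I - K) ≠ 0, 1 is not an eigenvalue of K and ker(I - K) = {0}, so we are in the first case: for every y there is a unique x = (I - K)^(-1) y. Explicitly, by the Sherman–Morrison formula, (I - u v^T)^(-1) = I + u v^T/(1 - v·u), i.e. (I - K)^(-1) = I + K/(12).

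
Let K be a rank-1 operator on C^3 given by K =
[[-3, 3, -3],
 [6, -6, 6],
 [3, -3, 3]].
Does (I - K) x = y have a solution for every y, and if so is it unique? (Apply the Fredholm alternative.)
(I - K) is invertible (det(I - K) = 7 ≠ 0), so for every y in C^3 the equation (I - K) x = y has a unique solution.

K has rank 1, so it is an outer product K = u v^T: every row of K is a multiple of one row vector. Reading off the entries, u = (-1, 2, 1) and v = (3, -3, 3) (row i of K equals u_i·v^T). A rank-one matrix u v^T satisfies K u = u (v·u) and kills the (2)-dimensional subspace v^⊥, so its characteristic polynomial is lambda^2 (lambda - v·u) with v·u = tr K = -6. Hence the eigenvalues of I - K are 1 (multiplicity 2) and 1 - (-6) = 7, so det(I - K) = 7. (Direct check: I - K =
[[4, -3, 3],
 [-6, 7, -6],
 [-3, 3, -2]]
has determinant 7.) The finite-dimensional Fredholm alternative says: either (I - K) is invertible, or ker(I - K) ≠ {0} and then range(I - K) = ker((I - K)^*)^⊥, with dim ker(I - K) = dim ker((I - K)^*). Since det(I - K) ≠ 0, 1 is not an eigenvalue of K and ker(I - K) = {0}, so we are in the first case: for every y there is a unique x = (I - K)^(-1) y. Explicitly, by the Sherman–Morrison formula, (I - u v^T)^(-1) = I + u v^T/(1 - v·u), i.e. (I - K)^(-1) = I + K/(7).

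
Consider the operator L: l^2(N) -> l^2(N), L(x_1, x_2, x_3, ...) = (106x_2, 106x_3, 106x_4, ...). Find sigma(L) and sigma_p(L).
sigma(L) = closed disk {z in C : |z| ≤ 106}; sigma_p(L) = open disk {z in C : |z| < 106}

Note L = 106·V where V is the unit left shift (V x)_k = x_{k+1}; so sigma(L) = 106·sigma(V) and ||L|| = 106||V||. ||L x||^2 = 11236sum_{k≥2} |x_k|^2 ≤ 11236||x||^2, with equality on {x : x_1 = 0}, so ||L|| = 106. For any lambda with |lambda| < 106, set r = lambda/106 (|r| < 1); the vector x = (1, r, r^2, ...) is in l^2 and satisfies L x = 106(r, r^2, ...) = lambda x, so lambda is an eigenvalue. On the boundary |lambda| = 106 the geometric series diverges, so no l^2 eigenvector exists, but these lambda lie in the approximate point spectrum. Hence sigma(L) is the closed disk of radius 106 and sigma_p(L) is the open disk.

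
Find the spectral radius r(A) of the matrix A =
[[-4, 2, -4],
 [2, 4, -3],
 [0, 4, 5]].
r(A) ≈ 6.1679

The eigenvalues of A are the roots of its characteristic polynomial. With M = A (coefficients from the trace, the sum of principal 2x2 minors, and det A):
  p(λ) = det(λ I - M) = λ^3 - 5λ^2 - 8λ + 180.
No integer candidate from the rational root theorem (±divisors of 180) is a root, so the roots are irrational. The cubic discriminant is Δ = -651552 < 0, so there is one real root and a complex-conjugate pair. p(-5) = -30 and p(-4) = 68 have opposite signs, so a root lies in (-5, -4); Newton's method refines it to λ ≈ -4.7314. Dividing out (λ - (-4.7314)) leaves approximately λ^2 - 9.7314λ + 38.0435. For λ^2 - 9.7314λ + 38.0435 the discriminant is -57.4734. It is negative, so the remaining roots are the complex-conjugate pair λ ≈ 4.8657 ± 3.7906i. Their product equals the constant term, so |λ|^2 ≈ 38.0435 and |λ| ≈ 6.1679.
Thus the eigenvalues (to 4 decimals) are -4.7314 (modulus 4.7314); 4.8657 ± 3.7906i (modulus 6.1679). The spectral radius is the largest modulus: r(A) ≈ 6.1679. (Cross-check: r(A) ≤ ||A||_2 ≈ 7.282; equality holds whenever A is normal, though it can also hold for some non-normal A.)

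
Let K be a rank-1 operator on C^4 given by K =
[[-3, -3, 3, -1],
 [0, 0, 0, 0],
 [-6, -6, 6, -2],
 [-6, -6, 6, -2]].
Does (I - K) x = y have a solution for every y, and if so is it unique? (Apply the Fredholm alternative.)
(I - K) is singular (det(I - K) = 0, i.e. 1 ∈ sigma(K)). (I - K) x = y is solvable iff y ⊥ ker((I - K)^*) = span{(-3, -3, 3, -1)}, i.e. iff -3y_1 - 3y_2 + 3y_3 - y_4 = 0. When solvable, the solutions are x = y + c·(1, 0, 2, 2), c arbitrary (ker(I - K) = span{(1, 0, 2, 2)}, dimension 1).

K has rank 1, so it is an outer product K = u v^T: every row of K is a multiple of one row vector. Reading off the entries, u = (1, 0, 2, 2) and v = (-3, -3, 3, -1) (row i of K equals u_i·v^T). A rank-one matrix u v^T satisfies K u = u (v·u) and kills the (3)-dimensional subspace v^⊥, so its characteristic polynomial is lambda^3 (lambda - v·u) with v·u = tr K = 1. Hence the eigenvalues of I - K are 1 (multiplicity 3) and 1 - (1) = 0, so det(I - K) = 0. (Direct check: I - K =
[[4, 3, -3, 1],
 [0, 1, 0, 0],
 [6, 6, -5, 2],
 [6, 6, -6, 3]]
has determinant 0.) So 1 is an eigenvalue of K and (I - K) is not invertible. The finite-dimensional Fredholm alternative says: either (I - K) is invertible, or ker(I - K) ≠ {0} and then range(I - K) = ker((I - K)^*)^⊥, with dim ker(I - K) = dim ker((I - K)^*). We are in the second case, so we need both kernels. Kernel of I - K: (I - K) u = u - u (v·u) = u - u = 0, so ker(I - K) = span{u} = span{(1, 0, 2, 2)} (it is exactly 1-dimensional because rank(I - K) = 3). Kernel of the adjoint: K is real, so (I - K)^* = I - K^T = I - v u^T, and (I - v u^T) v = v - v (u·v) = 0; hence ker((I - K)^*) = span{v} = span{(-3, -3, 3, -1)}. Therefore (I - K) x = y is solvable iff <y, v> = 0, i.e. iff -3y_1 - 3y_2 + 3y_3 - y_4 = 0. When this holds, K y = u (v·y) = 0, so (I - K) y = y and x = y is a particular solution; the full solution set is the line x = y + c·u = y + c·(1, 0, 2, 2), c ∈ C.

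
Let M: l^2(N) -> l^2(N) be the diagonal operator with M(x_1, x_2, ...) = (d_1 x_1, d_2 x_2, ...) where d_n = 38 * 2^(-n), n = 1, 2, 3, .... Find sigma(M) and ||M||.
sigma(M) = {38 * 2^(-n) : n ≥ 1} ∪ {0}; ||M|| = 19

A bounded diagonal operator on l^2 with diagonal entries d_n has spectrum equal to the closure of {d_n : n ≥ 1}: every d_n is an eigenvalue (with eigenvector e_n), so {d_n} ⊂ sigma(M); the spectrum is closed, so its closure is too; and for lambda not in the closure, (M - lambda I) has bounded inverse (the diagonal entries 1/(d_n - lambda) are bounded). For our sequence d_n = 38 * 2^(-n), n = 1, 2, 3, ...:
  - {d_n} = {38 * 2^(-n) : n ≥ 1}; the only limit point is 0
  - closure = {38 * 2^(-n) : n ≥ 1} ∪ {0}
For the norm: a diagonal operator has ||M|| = sup_n |d_n|. Here d_n = 38 * 2^(-n) is positive and decreasing, so sup_n |d_n| = d_1 = 38/2 = 19. So ||M|| = 19.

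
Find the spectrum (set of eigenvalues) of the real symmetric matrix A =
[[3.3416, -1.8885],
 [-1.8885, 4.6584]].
sigma(A) ≈ {2, 6}

A is real symmetric, so its spectrum consists of real eigenvalues. Expanding the characteristic polynomial of the displayed matrix gives
  det(λ I - A) = p(λ) = λ^2 + (-8)λ + (12).
Solving p(λ) = 0 yields eigenvalues ≈ 2, 6. (A is shown rounded to 4 decimals, so these recover the underlying integer eigenvalues to within that precision.)
Verification: the trace of A = 8 equals the sum of eigenvalues 8, and det(A) ≈ 12.0001 matches the eigenvalue product 12.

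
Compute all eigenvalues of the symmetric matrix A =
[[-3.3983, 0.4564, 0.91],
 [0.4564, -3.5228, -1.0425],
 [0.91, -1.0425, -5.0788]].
sigma(A) ≈ {-6, -3} (-3 with multiplicity 2)

A is real symmetric, so its spectrum consists of real eigenvalues. Expanding the characteristic polynomial of the displayed matrix gives
  det(λ I - A) = p(λ) = λ^3 + (12)λ^2 + (45)λ + (53.9985).
Solving p(λ) = 0 yields eigenvalues ≈ -6, -3, -3. (A is shown rounded to 4 decimals, so these recover the underlying integer eigenvalues to within that precision.)
Verification: the trace of A = -12 equals the sum of eigenvalues -12, and det(A) ≈ -53.9985 matches the eigenvalue product -54.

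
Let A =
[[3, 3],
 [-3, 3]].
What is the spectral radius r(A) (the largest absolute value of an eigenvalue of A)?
r(A) = sqrt(18) ≈ 4.2426

The eigenvalues of A are the roots of its characteristic polynomial. With M = A (coefficients from the trace and determinant):
  p(λ) = det(λ I - M) = λ^2 - 6λ + 18.
For λ^2 - 6λ + 18 the discriminant is -36. It is negative, so the roots are the complex-conjugate pair λ = 3 ± (sqrt(36)/2) i ≈ 3 ± 3i. For a conjugate pair the product of the roots equals the constant term, so |λ|^2 = 18 and |λ| = sqrt(18) ≈ 4.2426.
Thus the eigenvalues (to 4 decimals) are 3 ± 3i (modulus 4.2426). The spectral radius is the largest modulus: r(A) = sqrt(18) ≈ 4.2426. (Cross-check: r(A) ≤ ||A||_2 ≈ 4.2426; equality holds whenever A is normal, though it can also hold for some non-normal A.)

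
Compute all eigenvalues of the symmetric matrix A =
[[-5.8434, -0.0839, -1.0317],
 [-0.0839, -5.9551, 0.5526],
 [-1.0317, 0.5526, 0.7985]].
sigma(A) ≈ {-6, 1} (-6 with multiplicity 2)

A is real symmetric, so its spectrum consists of real eigenvalues. Expanding the characteristic polynomial of the displayed matrix gives
  det(λ I - A) = p(λ) = λ^3 + (11)λ^2 + (24)λ + (-36).
Solving p(λ) = 0 yields eigenvalues ≈ -6, -6, 1. (A is shown rounded to 4 decimals, so these recover the underlying integer eigenvalues to within that precision.)
Verification: the trace of A = -11 equals the sum of eigenvalues -11, and det(A) ≈ 35.9993 matches the eigenvalue product 36.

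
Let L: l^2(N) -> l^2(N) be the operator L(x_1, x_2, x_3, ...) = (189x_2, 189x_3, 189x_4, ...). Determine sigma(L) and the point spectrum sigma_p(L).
sigma(L) = closed disk {z in C : |z| ≤ 189}; sigma_p(L) = open disk {z in C : |z| < 189}

Note L = 189·V where V is the unit left shift (V x)_k = x_{k+1}; so sigma(L) = 189·sigma(V) and ||L|| = 189||V||. ||L x||^2 = 35721sum_{k≥2} |x_k|^2 ≤ 35721||x||^2, with equality on {x : x_1 = 0}, so ||L|| = 189. For any lambda with |lambda| < 189, set r = lambda/189 (|r| < 1); the vector x = (1, r, r^2, ...) is in l^2 and satisfies L x = 189(r, r^2, ...) = lambda x, so lambda is an eigenvalue. On the boundary |lambda| = 189 the geometric series diverges, so no l^2 eigenvector exists, but these lambda lie in the approximate point spectrum. Hence sigma(L) is the closed disk of radius 189 and sigma_p(L) is the open disk.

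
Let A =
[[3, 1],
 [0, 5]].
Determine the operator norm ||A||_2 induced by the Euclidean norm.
||A||_2 = sqrt((35 + sqrt(325))/2) ≈ 5.1492 (= sqrt(largest eigenvalue of A^T A))

||A||_2 = sigma_max(A) = sqrt(lambda_max(A^T A)). Form the symmetric matrix M = A^T A =
[[9, 3],
 [3, 26]].
Its characteristic polynomial (trace, determinant of M give the coefficients) is
  p(λ) = det(λ I - M) = λ^2 - 35λ + 225.
For λ^2 - 35λ + 225 the discriminant is 325. It is nonnegative but not a perfect square, so the roots are real and irrational: λ = (35 ± sqrt(325))/2 ≈ 26.5139, 8.4861.
So the eigenvalues of A^T A are ≈ 8.4861, 26.5139 (all ≥ 0, as they must be for A^T A). The largest is λ_max = (35 + sqrt(325))/2 ≈ 26.5139, hence ||A||_2 = sqrt(λ_max) = sqrt((35 + sqrt(325))/2) ≈ 5.1492.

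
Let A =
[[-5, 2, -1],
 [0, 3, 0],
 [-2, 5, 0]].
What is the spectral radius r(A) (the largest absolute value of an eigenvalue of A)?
r(A) = (5 + sqrt(33))/2 ≈ 5.3723

The eigenvalues of A are the roots of its characteristic polynomial. With M = A (coefficients from the trace, the sum of principal 2x2 minors, and det A):
  p(λ) = det(λ I - M) = λ^3 + 2λ^2 - 17λ + 6.
By the rational root theorem any rational root is an integer divisor of 6. Testing λ = 3: p(3) = 27 + 18 - 51 + 6 = 0, so λ = 3 is a root. Dividing out (λ - 3) leaves p(λ) = (λ - 3)(λ^2 + 5λ - 2). For λ^2 + 5λ - 2 the discriminant is 33. It is nonnegative but not a perfect square, so the roots are real and irrational: λ = (-5 ± sqrt(33))/2 ≈ 0.3723, -5.3723.
Thus the eigenvalues (to 4 decimals) are 0.3723 (modulus 0.3723); -5.3723 (modulus 5.3723); 3 (modulus 3). The spectral radius is the largest modulus: r(A) = (5 + sqrt(33))/2 ≈ 5.3723. (Cross-check: r(A) ≤ ||A||_2 ≈ 7.3765; equality holds whenever A is normal, though it can also hold for some non-normal A.)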